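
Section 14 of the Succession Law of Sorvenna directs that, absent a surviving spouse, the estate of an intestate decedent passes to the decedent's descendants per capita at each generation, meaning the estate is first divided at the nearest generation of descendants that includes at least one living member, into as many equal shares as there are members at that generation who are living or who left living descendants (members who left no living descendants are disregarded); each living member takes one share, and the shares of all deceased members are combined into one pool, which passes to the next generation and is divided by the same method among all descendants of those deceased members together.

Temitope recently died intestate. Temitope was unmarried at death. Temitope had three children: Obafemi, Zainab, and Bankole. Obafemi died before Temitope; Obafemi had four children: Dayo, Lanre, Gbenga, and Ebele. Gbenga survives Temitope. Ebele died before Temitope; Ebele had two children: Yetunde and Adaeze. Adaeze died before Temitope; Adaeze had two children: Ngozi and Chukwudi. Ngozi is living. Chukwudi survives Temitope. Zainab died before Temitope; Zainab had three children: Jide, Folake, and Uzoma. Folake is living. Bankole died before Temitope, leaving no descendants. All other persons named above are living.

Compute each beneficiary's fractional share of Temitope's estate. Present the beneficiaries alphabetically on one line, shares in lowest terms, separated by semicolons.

There is no surviving spouse, so the entire estate passes to Temitope's descendants per capita at each generation.
No one at generation 1 (Obafemi, Zainab) is living; moving to the next generation.
At generation 2 (Dayo, Lanre, Gbenga, Ebele, Jide, Folake, Uzoma) there are 7 shares of (1)/7 = 1/7 each.
Living: Dayo, Lanre, Gbenga, Jide, Folake, and Uzoma — each takes 1/7.
Deceased: Ebele. That 1/7 share is carried to generation 3.
At generation 3 (Yetunde, Adaeze) there are 2 shares of (1/7)/2 = 1/14 each.
Living: Yetunde — each takes 1/14.
Deceased: Adaeze. That 1/14 share is carried to generation 4.
At generation 4 (Ngozi, Chukwudi) there are 2 shares of (1/14)/2 = 1/28 each.
Living: Ngozi and Chukwudi — each takes 1/28.

Chukwudi 1/28; Dayo 1/7; Folake 1/7; Gbenga 1/7; Jide 1/7; Lanre 1/7; Ngozi 1/28; Uzoma 1/7; Yetunde 1/14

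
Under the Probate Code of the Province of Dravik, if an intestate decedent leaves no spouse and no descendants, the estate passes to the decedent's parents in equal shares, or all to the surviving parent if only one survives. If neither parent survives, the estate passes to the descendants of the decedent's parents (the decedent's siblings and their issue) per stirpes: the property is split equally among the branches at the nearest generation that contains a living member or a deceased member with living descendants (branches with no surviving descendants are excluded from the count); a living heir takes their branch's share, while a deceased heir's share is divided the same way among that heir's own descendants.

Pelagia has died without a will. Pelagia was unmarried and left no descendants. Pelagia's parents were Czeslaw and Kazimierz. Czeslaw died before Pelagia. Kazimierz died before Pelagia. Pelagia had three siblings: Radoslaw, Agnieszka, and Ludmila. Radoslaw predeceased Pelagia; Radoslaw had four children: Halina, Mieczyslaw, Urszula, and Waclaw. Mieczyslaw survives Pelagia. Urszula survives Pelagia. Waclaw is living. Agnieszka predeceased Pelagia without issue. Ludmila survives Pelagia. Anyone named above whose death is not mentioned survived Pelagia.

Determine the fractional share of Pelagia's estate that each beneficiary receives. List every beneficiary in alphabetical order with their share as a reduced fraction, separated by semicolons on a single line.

Halina 1/8; Ludmila 1/2; Mieczyslaw 1/8; Urszula 1/8; Waclaw 1/8

Neither parent survives and there are no descendants, so the estate passes to Pelagia's siblings and their issue per stirpes.
Agnieszka left no surviving issue, so that branch lapses and is disregarded.
The estate is divided into 2 equal shares of 1/2 among Radoslaw, Ludmila.
Radoslaw predeceased; the 1/2 allotted to Radoslaw's branch passes to Radoslaw's issue by representation.
The 1/2 is divided into 4 equal shares of 1/8 among Halina, Mieczyslaw, Urszula, Waclaw.
Halina is living and takes 1/8.
Mieczyslaw is living and takes 1/8.
Urszula is living and takes 1/8.
Waclaw is living and takes 1/8.
Ludmila is living and takes 1/2.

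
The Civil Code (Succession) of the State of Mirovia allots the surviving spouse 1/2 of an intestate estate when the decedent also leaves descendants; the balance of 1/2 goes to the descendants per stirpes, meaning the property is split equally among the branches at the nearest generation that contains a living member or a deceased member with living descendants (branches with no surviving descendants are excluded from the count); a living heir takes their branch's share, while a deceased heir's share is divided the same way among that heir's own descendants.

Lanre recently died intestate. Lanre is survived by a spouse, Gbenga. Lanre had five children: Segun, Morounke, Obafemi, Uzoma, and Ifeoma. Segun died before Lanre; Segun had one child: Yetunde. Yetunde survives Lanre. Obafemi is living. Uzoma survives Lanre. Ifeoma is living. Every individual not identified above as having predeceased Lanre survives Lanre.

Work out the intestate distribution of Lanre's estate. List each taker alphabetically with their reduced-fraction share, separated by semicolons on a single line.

Gbenga 1/2; Ifeoma 1/10; Morounke 1/10; Obafemi 1/10; Uzoma 1/10; Yetunde 1/10

Gbenga, as surviving spouse, takes 1/2.
The remaining 1/2 passes to Lanre's descendants per stirpes.
The 1/2 is divided into 5 equal shares of 1/10 among Segun, Morounke, Obafemi, Uzoma, Ifeoma.
Segun predeceased; the 1/10 allotted to Segun's branch passes to Segun's issue by representation.
Yetunde is the sole taker at this level and receives the full 1/10.
Morounke is living and takes 1/10.
Obafemi is living and takes 1/10.
Uzoma is living and takes 1/10.
Ifeoma is living and takes 1/10.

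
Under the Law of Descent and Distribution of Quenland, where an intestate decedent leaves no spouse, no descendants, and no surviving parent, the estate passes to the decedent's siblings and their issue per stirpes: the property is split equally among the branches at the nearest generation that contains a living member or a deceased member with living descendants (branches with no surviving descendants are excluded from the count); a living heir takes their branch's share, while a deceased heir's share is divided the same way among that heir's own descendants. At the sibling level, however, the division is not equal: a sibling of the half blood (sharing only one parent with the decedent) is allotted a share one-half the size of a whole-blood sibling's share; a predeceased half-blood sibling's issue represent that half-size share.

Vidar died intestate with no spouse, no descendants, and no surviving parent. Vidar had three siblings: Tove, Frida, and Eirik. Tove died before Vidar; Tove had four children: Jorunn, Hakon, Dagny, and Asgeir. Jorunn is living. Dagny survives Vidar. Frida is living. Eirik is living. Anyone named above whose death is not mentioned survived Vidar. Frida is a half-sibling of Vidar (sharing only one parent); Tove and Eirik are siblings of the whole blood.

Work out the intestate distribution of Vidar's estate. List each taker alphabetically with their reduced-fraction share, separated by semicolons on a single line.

No spouse, descendants, or parent survives, so the estate passes to Vidar's siblings per stirpes.
Half-blood siblings count for one-half the weight of whole-blood siblings at the initial division.
Dividing 1 in proportion to weights (total weight 5/2): Tove (weight 1) → 2/5; Frida (weight 1/2) → 1/5; Eirik (weight 1) → 2/5.
Tove predeceased; the 2/5 allotted to Tove's branch passes to Tove's issue by representation.
The 2/5 is divided into 4 equal shares of 1/10 among Jorunn, Hakon, Dagny, Asgeir.
Jorunn is living and takes 1/10.
Hakon is living and takes 1/10.
Dagny is living and takes 1/10.
Asgeir is living and takes 1/10.
Frida is living and takes 1/5.
Eirik is living and takes 2/5.

Asgeir 1/10; Dagny 1/10; Eirik 2/5; Frida 1/5; Hakon 1/10; Jorunn 1/10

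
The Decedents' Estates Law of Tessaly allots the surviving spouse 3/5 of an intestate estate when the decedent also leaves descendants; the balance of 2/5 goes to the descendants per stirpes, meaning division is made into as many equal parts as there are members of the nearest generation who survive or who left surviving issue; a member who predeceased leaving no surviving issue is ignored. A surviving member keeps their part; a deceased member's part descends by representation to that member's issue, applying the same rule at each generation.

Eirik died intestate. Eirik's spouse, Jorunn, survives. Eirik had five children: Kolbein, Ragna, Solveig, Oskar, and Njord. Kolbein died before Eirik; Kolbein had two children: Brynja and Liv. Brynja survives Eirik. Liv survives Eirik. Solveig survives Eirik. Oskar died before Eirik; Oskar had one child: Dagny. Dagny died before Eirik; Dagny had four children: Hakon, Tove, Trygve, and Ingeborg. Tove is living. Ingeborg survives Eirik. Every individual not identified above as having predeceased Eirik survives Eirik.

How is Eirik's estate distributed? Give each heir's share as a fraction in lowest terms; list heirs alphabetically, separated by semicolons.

Brynja 1/25; Hakon 1/50; Ingeborg 1/50; Jorunn 3/5; Liv 1/25; Njord 2/25; Ragna 2/25; Solveig 2/25; Tove 1/50; Trygve 1/50

Jorunn, as surviving spouse, takes 3/5.
The remaining 2/5 passes to Eirik's descendants per stirpes.
The 2/5 is divided into 5 equal shares of 2/25 among Kolbein, Ragna, Solveig, Oskar, Njord.
Kolbein predeceased; the 2/25 allotted to Kolbein's branch passes to Kolbein's issue by representation.
The 2/25 is divided into 2 equal shares of 1/25 among Brynja, Liv.
Brynja is living and takes 1/25.
Liv is living and takes 1/25.
Ragna is living and takes 2/25.
Solveig is living and takes 2/25.
Oskar predeceased; the 2/25 allotted to Oskar's branch passes to Oskar's issue by representation.
Dagny's line is the sole branch at this level, so the full 2/25 passes to Dagny's issue by representation.
The 2/25 is divided into 4 equal shares of 1/50 among Hakon, Tove, Trygve, Ingeborg.
Hakon is living and takes 1/50.
Tove is living and takes 1/50.
Trygve is living and takes 1/50.
Ingeborg is living and takes 1/50.
Njord is living and takes 2/25.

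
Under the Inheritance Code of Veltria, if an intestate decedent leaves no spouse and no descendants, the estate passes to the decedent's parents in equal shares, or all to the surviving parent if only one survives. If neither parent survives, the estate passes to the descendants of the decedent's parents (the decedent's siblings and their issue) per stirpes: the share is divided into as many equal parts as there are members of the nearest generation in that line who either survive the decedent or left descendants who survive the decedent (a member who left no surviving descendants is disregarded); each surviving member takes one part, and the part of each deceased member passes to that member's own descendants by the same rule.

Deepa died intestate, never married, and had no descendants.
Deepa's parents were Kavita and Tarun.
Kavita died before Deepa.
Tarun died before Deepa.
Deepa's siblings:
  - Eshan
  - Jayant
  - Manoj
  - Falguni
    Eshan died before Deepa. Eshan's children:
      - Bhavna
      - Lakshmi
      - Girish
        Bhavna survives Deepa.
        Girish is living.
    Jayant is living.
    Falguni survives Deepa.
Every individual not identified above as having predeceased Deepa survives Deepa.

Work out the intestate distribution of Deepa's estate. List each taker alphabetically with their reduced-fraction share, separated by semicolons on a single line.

Bhavna 1/12; Falguni 1/4; Girish 1/12; Jayant 1/4; Lakshmi 1/12; Manoj 1/4

Neither parent survives and there are no descendants, so the estate passes to Deepa's siblings and their issue per stirpes.
The estate is divided into 4 equal shares of 1/4 among Eshan, Jayant, Manoj, Falguni.
Eshan predeceased; the 1/4 allotted to Eshan's branch passes to Eshan's issue by representation.
The 1/4 is divided into 3 equal shares of 1/12 among Bhavna, Lakshmi, Girish.
Bhavna is living and takes 1/12.
Lakshmi is living and takes 1/12.
Girish is living and takes 1/12.
Jayant is living and takes 1/4.
Manoj is living and takes 1/4.
Falguni is living and takes 1/4.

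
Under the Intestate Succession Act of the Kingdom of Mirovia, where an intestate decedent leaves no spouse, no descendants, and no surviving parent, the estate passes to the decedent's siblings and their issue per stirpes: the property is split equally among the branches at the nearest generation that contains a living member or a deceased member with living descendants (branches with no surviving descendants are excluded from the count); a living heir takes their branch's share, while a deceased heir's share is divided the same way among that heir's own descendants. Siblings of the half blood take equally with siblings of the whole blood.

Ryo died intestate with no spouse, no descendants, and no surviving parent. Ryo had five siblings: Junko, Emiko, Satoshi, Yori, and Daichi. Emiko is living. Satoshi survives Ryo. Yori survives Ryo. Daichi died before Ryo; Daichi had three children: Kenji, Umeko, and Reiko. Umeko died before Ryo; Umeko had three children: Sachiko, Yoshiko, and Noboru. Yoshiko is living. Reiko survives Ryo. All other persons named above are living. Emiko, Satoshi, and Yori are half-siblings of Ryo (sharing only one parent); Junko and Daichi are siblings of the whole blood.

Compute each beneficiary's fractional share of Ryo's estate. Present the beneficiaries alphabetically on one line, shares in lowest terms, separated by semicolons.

No spouse, descendants, or parent survives, so the estate passes to Ryo's siblings per stirpes.
Half-blood and whole-blood siblings take equally under the stated rule.
The estate is divided into 5 equal shares of 1/5 among Junko, Emiko, Satoshi, Yori, Daichi.
Junko is living and takes 1/5.
Emiko is living and takes 1/5.
Satoshi is living and takes 1/5.
Yori is living and takes 1/5.
Daichi predeceased; the 1/5 allotted to Daichi's branch passes to Daichi's issue by representation.
The 1/5 is divided into 3 equal shares of 1/15 among Kenji, Umeko, Reiko.
Kenji is living and takes 1/15.
Umeko predeceased; the 1/15 allotted to Umeko's branch passes to Umeko's issue by representation.
The 1/15 is divided into 3 equal shares of 1/45 among Sachiko, Yoshiko, Noboru.
Sachiko is living and takes 1/45.
Yoshiko is living and takes 1/45.
Noboru is living and takes 1/45.
Reiko is living and takes 1/15.

Emiko 1/5; Junko 1/5; Kenji 1/15; Noboru 1/45; Reiko 1/15; Sachiko 1/45; Satoshi 1/5; Yori 1/5; Yoshiko 1/45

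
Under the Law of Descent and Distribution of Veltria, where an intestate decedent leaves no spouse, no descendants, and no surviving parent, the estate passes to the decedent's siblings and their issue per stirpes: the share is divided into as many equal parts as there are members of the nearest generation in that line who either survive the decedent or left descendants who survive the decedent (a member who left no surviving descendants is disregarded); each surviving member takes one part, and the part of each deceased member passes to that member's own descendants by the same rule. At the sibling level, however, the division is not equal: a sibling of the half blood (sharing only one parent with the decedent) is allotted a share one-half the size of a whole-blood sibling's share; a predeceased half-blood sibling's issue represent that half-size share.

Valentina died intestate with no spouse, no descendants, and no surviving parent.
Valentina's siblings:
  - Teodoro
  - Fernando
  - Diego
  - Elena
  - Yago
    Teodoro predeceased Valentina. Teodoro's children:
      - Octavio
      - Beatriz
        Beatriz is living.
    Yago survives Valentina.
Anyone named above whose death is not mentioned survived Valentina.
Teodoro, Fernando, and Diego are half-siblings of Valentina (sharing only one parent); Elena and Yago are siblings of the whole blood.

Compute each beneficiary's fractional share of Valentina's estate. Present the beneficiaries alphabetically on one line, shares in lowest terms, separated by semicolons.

No spouse, descendants, or parent survives, so the estate passes to Valentina's siblings per stirpes.
Half-blood siblings count for one-half the weight of whole-blood siblings at the initial division.
Dividing 1 in proportion to weights (total weight 7/2): Teodoro (weight 1/2) → 1/7; Fernando (weight 1/2) → 1/7; Diego (weight 1/2) → 1/7; Elena (weight 1) → 2/7; Yago (weight 1) → 2/7.
Teodoro predeceased; the 1/7 allotted to Teodoro's branch passes to Teodoro's issue by representation.
The 1/7 is divided into 2 equal shares of 1/14 among Octavio, Beatriz.
Octavio is living and takes 1/14.
Beatriz is living and takes 1/14.
Fernando is living and takes 1/7.
Diego is living and takes 1/7.
Elena is living and takes 2/7.
Yago is living and takes 2/7.

Beatriz 1/14; Diego 1/7; Elena 2/7; Fernando 1/7; Octavio 1/14; Yago 2/7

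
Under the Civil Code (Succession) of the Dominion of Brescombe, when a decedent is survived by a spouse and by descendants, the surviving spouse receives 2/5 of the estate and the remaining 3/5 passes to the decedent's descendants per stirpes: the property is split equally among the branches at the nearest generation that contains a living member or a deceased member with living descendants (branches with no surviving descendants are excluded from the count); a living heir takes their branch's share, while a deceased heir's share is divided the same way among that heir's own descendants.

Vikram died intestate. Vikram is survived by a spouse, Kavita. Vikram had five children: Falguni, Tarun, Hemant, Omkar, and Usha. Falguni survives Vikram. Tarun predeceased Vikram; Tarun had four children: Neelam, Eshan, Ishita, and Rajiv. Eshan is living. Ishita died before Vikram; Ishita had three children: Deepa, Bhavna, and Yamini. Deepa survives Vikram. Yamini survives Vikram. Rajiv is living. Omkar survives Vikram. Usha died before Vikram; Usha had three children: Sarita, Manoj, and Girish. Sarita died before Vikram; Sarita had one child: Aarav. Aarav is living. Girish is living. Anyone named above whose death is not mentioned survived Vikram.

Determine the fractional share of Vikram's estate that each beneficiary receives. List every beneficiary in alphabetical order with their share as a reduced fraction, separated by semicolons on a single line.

Kavita, as surviving spouse, takes 2/5.
The remaining 3/5 passes to Vikram's descendants per stirpes.
The 3/5 is divided into 5 equal shares of 3/25 among Falguni, Tarun, Hemant, Omkar, Usha.
Falguni is living and takes 3/25.
Tarun predeceased; the 3/25 allotted to Tarun's branch passes to Tarun's issue by representation.
The 3/25 is divided into 4 equal shares of 3/100 among Neelam, Eshan, Ishita, Rajiv.
Neelam is living and takes 3/100.
Eshan is living and takes 3/100.
Ishita predeceased; the 3/100 allotted to Ishita's branch passes to Ishita's issue by representation.
The 3/100 is divided into 3 equal shares of 1/100 among Deepa, Bhavna, Yamini.
Deepa is living and takes 1/100.
Bhavna is living and takes 1/100.
Yamini is living and takes 1/100.
Rajiv is living and takes 3/100.
Hemant is living and takes 3/25.
Omkar is living and takes 3/25.
Usha predeceased; the 3/25 allotted to Usha's branch passes to Usha's issue by representation.
The 3/25 is divided into 3 equal shares of 1/25 among Sarita, Manoj, Girish.
Sarita predeceased; the 1/25 allotted to Sarita's branch passes to Sarita's issue by representation.
Aarav is the sole taker at this level and receives the full 1/25.
Manoj is living and takes 1/25.
Girish is living and takes 1/25.

Aarav 1/25; Bhavna 1/100; Deepa 1/100; Eshan 3/100; Falguni 3/25; Girish 1/25; Hemant 3/25; Kavita 2/5; Manoj 1/25; Neelam 3/100; Omkar 3/25; Rajiv 3/100; Yamini 1/100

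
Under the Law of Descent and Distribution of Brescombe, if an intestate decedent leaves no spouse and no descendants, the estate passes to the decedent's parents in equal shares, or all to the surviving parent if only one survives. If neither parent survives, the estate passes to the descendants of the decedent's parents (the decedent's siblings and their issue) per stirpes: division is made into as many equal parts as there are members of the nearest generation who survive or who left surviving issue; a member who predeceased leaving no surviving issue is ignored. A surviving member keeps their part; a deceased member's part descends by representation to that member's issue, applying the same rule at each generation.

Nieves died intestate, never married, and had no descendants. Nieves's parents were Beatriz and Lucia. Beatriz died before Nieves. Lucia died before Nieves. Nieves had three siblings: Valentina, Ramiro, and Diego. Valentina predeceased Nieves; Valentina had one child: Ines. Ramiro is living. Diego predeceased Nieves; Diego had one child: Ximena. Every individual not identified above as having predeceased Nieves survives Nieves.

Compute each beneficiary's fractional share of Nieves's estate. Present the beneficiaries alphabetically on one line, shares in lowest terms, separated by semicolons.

Ines 1/3; Ramiro 1/3; Ximena 1/3

Neither parent survives and there are no descendants, so the estate passes to Nieves's siblings and their issue per stirpes.
The estate is divided into 3 equal shares of 1/3 among Valentina, Ramiro, Diego.
Valentina predeceased; the 1/3 allotted to Valentina's branch passes to Valentina's issue by representation.
Ines is the sole taker at this level and receives the full 1/3.
Ramiro is living and takes 1/3.
Diego predeceased; the 1/3 allotted to Diego's branch passes to Diego's issue by representation.
Ximena is the sole taker at this level and receives the full 1/3.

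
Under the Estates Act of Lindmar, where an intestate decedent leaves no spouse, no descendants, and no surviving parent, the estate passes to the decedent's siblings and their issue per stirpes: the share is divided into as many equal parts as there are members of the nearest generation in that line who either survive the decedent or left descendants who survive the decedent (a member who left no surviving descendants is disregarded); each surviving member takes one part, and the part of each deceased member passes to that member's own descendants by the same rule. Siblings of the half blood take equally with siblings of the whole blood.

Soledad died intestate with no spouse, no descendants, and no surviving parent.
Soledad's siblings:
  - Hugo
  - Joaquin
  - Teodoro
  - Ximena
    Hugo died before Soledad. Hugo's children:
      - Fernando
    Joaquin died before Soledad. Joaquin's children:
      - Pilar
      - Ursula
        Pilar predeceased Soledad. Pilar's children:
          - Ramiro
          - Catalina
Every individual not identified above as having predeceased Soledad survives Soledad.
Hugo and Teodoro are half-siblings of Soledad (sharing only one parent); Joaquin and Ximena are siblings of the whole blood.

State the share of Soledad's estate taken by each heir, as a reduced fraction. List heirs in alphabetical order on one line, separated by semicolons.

No spouse, descendants, or parent survives, so the estate passes to Soledad's siblings per stirpes.
Half-blood and whole-blood siblings take equally under the stated rule.
The estate is divided into 4 equal shares of 1/4 among Hugo, Joaquin, Teodoro, Ximena.
Hugo predeceased; the 1/4 allotted to Hugo's branch passes to Hugo's issue by representation.
Fernando is the sole taker at this level and receives the full 1/4.
Joaquin predeceased; the 1/4 allotted to Joaquin's branch passes to Joaquin's issue by representation.
The 1/4 is divided into 2 equal shares of 1/8 among Pilar, Ursula.
Pilar predeceased; the 1/8 allotted to Pilar's branch passes to Pilar's issue by representation.
The 1/8 is divided into 2 equal shares of 1/16 among Ramiro, Catalina.
Ramiro is living and takes 1/16.
Catalina is living and takes 1/16.
Ursula is living and takes 1/8.
Teodoro is living and takes 1/4.
Ximena is living and takes 1/4.

Catalina 1/16; Fernando 1/4; Ramiro 1/16; Teodoro 1/4; Ursula 1/8; Ximena 1/4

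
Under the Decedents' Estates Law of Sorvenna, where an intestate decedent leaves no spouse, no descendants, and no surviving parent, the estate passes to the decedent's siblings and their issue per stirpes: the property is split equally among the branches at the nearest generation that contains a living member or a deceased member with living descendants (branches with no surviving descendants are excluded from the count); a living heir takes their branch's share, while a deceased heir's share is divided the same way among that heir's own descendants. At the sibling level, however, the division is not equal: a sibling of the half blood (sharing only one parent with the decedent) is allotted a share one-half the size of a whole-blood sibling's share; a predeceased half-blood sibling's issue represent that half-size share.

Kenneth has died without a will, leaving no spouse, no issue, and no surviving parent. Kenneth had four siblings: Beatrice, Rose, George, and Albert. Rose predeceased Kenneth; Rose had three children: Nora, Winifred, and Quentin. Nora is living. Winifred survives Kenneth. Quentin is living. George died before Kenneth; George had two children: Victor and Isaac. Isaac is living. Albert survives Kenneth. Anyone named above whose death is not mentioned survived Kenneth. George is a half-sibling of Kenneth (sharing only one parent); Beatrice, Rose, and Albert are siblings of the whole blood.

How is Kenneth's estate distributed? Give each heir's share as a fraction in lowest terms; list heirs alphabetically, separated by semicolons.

Albert 2/7; Beatrice 2/7; Isaac 1/14; Nora 2/21; Quentin 2/21; Victor 1/14; Winifred 2/21

No spouse, descendants, or parent survives, so the estate passes to Kenneth's siblings per stirpes.
Half-blood siblings count for one-half the weight of whole-blood siblings at the initial division.
Dividing 1 in proportion to weights (total weight 7/2): Beatrice (weight 1) → 2/7; Rose (weight 1) → 2/7; George (weight 1/2) → 1/7; Albert (weight 1) → 2/7.
Beatrice is living and takes 2/7.
Rose predeceased; the 2/7 allotted to Rose's branch passes to Rose's issue by representation.
The 2/7 is divided into 3 equal shares of 2/21 among Nora, Winifred, Quentin.
Nora is living and takes 2/21.
Winifred is living and takes 2/21.
Quentin is living and takes 2/21.
George predeceased; the 1/7 allotted to George's branch passes to George's issue by representation.
The 1/7 is divided into 2 equal shares of 1/14 among Victor, Isaac.
Victor is living and takes 1/14.
Isaac is living and takes 1/14.
Albert is living and takes 2/7.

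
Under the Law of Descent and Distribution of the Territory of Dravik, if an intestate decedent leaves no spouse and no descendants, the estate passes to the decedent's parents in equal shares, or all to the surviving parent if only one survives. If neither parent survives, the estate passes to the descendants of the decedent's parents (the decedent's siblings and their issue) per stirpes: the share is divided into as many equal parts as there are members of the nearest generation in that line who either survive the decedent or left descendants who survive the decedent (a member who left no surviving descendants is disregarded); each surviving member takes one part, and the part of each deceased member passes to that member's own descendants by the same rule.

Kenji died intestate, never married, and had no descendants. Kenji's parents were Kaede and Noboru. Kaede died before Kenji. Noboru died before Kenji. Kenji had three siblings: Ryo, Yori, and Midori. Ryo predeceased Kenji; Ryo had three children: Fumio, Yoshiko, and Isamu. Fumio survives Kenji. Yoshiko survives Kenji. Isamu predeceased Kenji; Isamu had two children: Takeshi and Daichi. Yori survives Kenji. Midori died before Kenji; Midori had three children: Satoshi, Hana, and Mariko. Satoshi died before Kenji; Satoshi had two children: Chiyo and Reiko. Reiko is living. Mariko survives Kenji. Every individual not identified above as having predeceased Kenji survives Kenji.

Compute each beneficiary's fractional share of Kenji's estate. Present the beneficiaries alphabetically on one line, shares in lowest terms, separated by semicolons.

Chiyo 1/18; Daichi 1/18; Fumio 1/9; Hana 1/9; Mariko 1/9; Reiko 1/18; Takeshi 1/18; Yori 1/3; Yoshiko 1/9

Neither parent survives and there are no descendants, so the estate passes to Kenji's siblings and their issue per stirpes.
The estate is divided into 3 equal shares of 1/3 among Ryo, Yori, Midori.
Ryo predeceased; the 1/3 allotted to Ryo's branch passes to Ryo's issue by representation.
The 1/3 is divided into 3 equal shares of 1/9 among Fumio, Yoshiko, Isamu.
Fumio is living and takes 1/9.
Yoshiko is living and takes 1/9.
Isamu predeceased; the 1/9 allotted to Isamu's branch passes to Isamu's issue by representation.
The 1/9 is divided into 2 equal shares of 1/18 among Takeshi, Daichi.
Takeshi is living and takes 1/18.
Daichi is living and takes 1/18.
Yori is living and takes 1/3.
Midori predeceased; the 1/3 allotted to Midori's branch passes to Midori's issue by representation.
The 1/3 is divided into 3 equal shares of 1/9 among Satoshi, Hana, Mariko.
Satoshi predeceased; the 1/9 allotted to Satoshi's branch passes to Satoshi's issue by representation.
The 1/9 is divided into 2 equal shares of 1/18 among Chiyo, Reiko.
Chiyo is living and takes 1/18.
Reiko is living and takes 1/18.
Hana is living and takes 1/9.
Mariko is living and takes 1/9.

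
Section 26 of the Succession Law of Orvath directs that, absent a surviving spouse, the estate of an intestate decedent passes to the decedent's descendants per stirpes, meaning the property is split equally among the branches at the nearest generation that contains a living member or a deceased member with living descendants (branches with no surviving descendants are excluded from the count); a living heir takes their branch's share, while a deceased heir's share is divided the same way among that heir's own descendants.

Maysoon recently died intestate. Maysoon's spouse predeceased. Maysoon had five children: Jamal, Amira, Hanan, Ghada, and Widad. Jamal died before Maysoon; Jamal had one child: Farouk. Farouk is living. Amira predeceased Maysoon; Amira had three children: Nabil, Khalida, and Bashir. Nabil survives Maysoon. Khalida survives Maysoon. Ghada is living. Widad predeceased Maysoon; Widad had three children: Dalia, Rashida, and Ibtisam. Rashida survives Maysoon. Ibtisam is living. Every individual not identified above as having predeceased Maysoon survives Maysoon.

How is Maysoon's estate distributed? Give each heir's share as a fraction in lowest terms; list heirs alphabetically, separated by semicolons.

There is no surviving spouse, so the entire estate passes to Maysoon's descendants per stirpes.
The estate is divided into 5 equal shares of 1/5 among Jamal, Amira, Hanan, Ghada, Widad.
Jamal predeceased; the 1/5 allotted to Jamal's branch passes to Jamal's issue by representation.
Farouk is the sole taker at this level and receives the full 1/5.
Amira predeceased; the 1/5 allotted to Amira's branch passes to Amira's issue by representation.
The 1/5 is divided into 3 equal shares of 1/15 among Nabil, Khalida, Bashir.
Nabil is living and takes 1/15.
Khalida is living and takes 1/15.
Bashir is living and takes 1/15.
Hanan is living and takes 1/5.
Ghada is living and takes 1/5.
Widad predeceased; the 1/5 allotted to Widad's branch passes to Widad's issue by representation.
The 1/5 is divided into 3 equal shares of 1/15 among Dalia, Rashida, Ibtisam.
Dalia is living and takes 1/15.
Rashida is living and takes 1/15.
Ibtisam is living and takes 1/15.

Bashir 1/15; Dalia 1/15; Farouk 1/5; Ghada 1/5; Hanan 1/5; Ibtisam 1/15; Khalida 1/15; Nabil 1/15; Rashida 1/15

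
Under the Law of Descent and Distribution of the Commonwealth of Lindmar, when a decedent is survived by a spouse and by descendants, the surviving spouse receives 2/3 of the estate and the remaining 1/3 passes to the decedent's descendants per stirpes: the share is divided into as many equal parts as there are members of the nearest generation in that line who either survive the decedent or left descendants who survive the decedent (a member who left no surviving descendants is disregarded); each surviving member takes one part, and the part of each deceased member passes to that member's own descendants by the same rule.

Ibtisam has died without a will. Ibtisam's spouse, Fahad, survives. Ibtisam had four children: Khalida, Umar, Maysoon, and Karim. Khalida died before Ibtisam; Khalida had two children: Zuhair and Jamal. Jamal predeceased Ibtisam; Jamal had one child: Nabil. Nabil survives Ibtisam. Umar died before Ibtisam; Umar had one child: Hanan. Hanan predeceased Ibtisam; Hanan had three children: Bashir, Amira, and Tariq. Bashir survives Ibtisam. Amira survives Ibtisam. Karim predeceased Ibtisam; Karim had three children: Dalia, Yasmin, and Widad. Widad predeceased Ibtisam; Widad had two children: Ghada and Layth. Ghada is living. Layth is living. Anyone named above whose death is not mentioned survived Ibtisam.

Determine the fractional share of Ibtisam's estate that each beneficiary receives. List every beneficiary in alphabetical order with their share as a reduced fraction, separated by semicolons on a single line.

Amira 1/36; Bashir 1/36; Dalia 1/36; Fahad 2/3; Ghada 1/72; Layth 1/72; Maysoon 1/12; Nabil 1/24; Tariq 1/36; Yasmin 1/36; Zuhair 1/24

Fahad, as surviving spouse, takes 2/3.
The remaining 1/3 passes to Ibtisam's descendants per stirpes.
The 1/3 is divided into 4 equal shares of 1/12 among Khalida, Umar, Maysoon, Karim.
Khalida predeceased; the 1/12 allotted to Khalida's branch passes to Khalida's issue by representation.
The 1/12 is divided into 2 equal shares of 1/24 among Zuhair, Jamal.
Zuhair is living and takes 1/24.
Jamal predeceased; the 1/24 allotted to Jamal's branch passes to Jamal's issue by representation.
Nabil is the sole taker at this level and receives the full 1/24.
Umar predeceased; the 1/12 allotted to Umar's branch passes to Umar's issue by representation.
Hanan's line is the sole branch at this level, so the full 1/12 passes to Hanan's issue by representation.
The 1/12 is divided into 3 equal shares of 1/36 among Bashir, Amira, Tariq.
Bashir is living and takes 1/36.
Amira is living and takes 1/36.
Tariq is living and takes 1/36.
Maysoon is living and takes 1/12.
Karim predeceased; the 1/12 allotted to Karim's branch passes to Karim's issue by representation.
The 1/12 is divided into 3 equal shares of 1/36 among Dalia, Yasmin, Widad.
Dalia is living and takes 1/36.
Yasmin is living and takes 1/36.
Widad predeceased; the 1/36 allotted to Widad's branch passes to Widad's issue by representation.
The 1/36 is divided into 2 equal shares of 1/72 among Ghada, Layth.
Ghada is living and takes 1/72.
Layth is living and takes 1/72.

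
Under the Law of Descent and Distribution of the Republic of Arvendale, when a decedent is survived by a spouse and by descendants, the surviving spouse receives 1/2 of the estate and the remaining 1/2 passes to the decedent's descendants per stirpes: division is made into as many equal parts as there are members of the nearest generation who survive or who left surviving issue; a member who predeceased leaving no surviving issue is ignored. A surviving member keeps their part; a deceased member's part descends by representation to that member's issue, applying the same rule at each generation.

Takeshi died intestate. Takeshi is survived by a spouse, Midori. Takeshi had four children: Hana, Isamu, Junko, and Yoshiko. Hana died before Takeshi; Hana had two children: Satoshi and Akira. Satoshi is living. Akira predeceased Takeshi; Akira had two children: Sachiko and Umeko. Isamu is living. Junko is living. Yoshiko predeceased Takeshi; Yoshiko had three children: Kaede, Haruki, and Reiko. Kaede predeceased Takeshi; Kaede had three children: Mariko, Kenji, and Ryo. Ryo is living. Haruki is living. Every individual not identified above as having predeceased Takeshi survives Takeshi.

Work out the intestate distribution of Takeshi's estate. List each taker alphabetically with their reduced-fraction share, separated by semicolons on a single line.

Haruki 1/24; Isamu 1/8; Junko 1/8; Kenji 1/72; Mariko 1/72; Midori 1/2; Reiko 1/24; Ryo 1/72; Sachiko 1/32; Satoshi 1/16; Umeko 1/32

Midori, as surviving spouse, takes 1/2.
The remaining 1/2 passes to Takeshi's descendants per stirpes.
The 1/2 is divided into 4 equal shares of 1/8 among Hana, Isamu, Junko, Yoshiko.
Hana predeceased; the 1/8 allotted to Hana's branch passes to Hana's issue by representation.
The 1/8 is divided into 2 equal shares of 1/16 among Satoshi, Akira.
Satoshi is living and takes 1/16.
Akira predeceased; the 1/16 allotted to Akira's branch passes to Akira's issue by representation.
The 1/16 is divided into 2 equal shares of 1/32 among Sachiko, Umeko.
Sachiko is living and takes 1/32.
Umeko is living and takes 1/32.
Isamu is living and takes 1/8.
Junko is living and takes 1/8.
Yoshiko predeceased; the 1/8 allotted to Yoshiko's branch passes to Yoshiko's issue by representation.
The 1/8 is divided into 3 equal shares of 1/24 among Kaede, Haruki, Reiko.
Kaede predeceased; the 1/24 allotted to Kaede's branch passes to Kaede's issue by representation.
The 1/24 is divided into 3 equal shares of 1/72 among Mariko, Kenji, Ryo.
Mariko is living and takes 1/72.
Kenji is living and takes 1/72.
Ryo is living and takes 1/72.
Haruki is living and takes 1/24.
Reiko is living and takes 1/24.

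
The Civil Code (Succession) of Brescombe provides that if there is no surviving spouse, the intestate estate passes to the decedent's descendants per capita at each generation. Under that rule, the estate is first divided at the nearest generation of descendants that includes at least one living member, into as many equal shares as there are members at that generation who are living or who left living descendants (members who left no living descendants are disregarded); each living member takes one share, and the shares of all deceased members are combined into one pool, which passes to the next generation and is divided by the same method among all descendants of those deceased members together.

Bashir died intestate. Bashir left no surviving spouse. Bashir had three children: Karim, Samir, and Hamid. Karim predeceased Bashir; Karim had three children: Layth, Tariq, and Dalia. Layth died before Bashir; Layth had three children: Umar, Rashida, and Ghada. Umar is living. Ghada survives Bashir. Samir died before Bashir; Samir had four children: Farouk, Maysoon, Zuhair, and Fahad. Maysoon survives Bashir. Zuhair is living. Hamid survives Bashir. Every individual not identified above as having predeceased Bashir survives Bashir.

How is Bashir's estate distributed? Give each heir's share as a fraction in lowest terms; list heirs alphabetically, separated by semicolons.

There is no surviving spouse, so the entire estate passes to Bashir's descendants per capita at each generation.
At generation 1 (Karim, Samir, Hamid) there are 3 shares of (1)/3 = 1/3 each.
Living: Hamid — each takes 1/3.
Deceased: Karim and Samir. Their combined 2/3 is pooled and carried to generation 2.
At generation 2 (Layth, Tariq, Dalia, Farouk, Maysoon, Zuhair, Fahad) there are 7 shares of (2/3)/7 = 2/21 each.
Living: Tariq, Dalia, Farouk, Maysoon, Zuhair, and Fahad — each takes 2/21.
Deceased: Layth. That 2/21 share is carried to generation 3.
At generation 3 (Umar, Rashida, Ghada) there are 3 shares of (2/21)/3 = 2/63 each.
Living: Umar, Rashida, and Ghada — each takes 2/63.

Dalia 2/21; Fahad 2/21; Farouk 2/21; Ghada 2/63; Hamid 1/3; Maysoon 2/21; Rashida 2/63; Tariq 2/21; Umar 2/63; Zuhair 2/21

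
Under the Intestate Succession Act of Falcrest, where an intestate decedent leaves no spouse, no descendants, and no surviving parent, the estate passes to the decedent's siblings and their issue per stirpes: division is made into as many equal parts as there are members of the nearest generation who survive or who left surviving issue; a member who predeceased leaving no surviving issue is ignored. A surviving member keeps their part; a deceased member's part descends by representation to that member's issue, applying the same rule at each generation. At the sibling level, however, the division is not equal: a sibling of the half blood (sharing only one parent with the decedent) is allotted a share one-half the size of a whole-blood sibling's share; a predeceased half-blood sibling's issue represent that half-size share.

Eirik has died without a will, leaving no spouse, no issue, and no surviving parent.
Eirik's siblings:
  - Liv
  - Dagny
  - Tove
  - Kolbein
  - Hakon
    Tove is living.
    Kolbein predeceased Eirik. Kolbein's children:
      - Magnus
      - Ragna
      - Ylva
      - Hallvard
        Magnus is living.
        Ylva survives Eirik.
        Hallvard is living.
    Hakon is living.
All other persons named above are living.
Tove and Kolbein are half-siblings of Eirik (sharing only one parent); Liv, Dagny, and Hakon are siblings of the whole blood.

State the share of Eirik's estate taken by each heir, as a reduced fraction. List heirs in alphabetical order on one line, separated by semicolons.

No spouse, descendants, or parent survives, so the estate passes to Eirik's siblings per stirpes.
Half-blood siblings count for one-half the weight of whole-blood siblings at the initial division.
Dividing 1 in proportion to weights (total weight 4): Liv (weight 1) → 1/4; Dagny (weight 1) → 1/4; Tove (weight 1/2) → 1/8; Kolbein (weight 1/2) → 1/8; Hakon (weight 1) → 1/4.
Liv is living and takes 1/4.
Dagny is living and takes 1/4.
Tove is living and takes 1/8.
Kolbein predeceased; the 1/8 allotted to Kolbein's branch passes to Kolbein's issue by representation.
The 1/8 is divided into 4 equal shares of 1/32 among Magnus, Ragna, Ylva, Hallvard.
Magnus is living and takes 1/32.
Ragna is living and takes 1/32.
Ylva is living and takes 1/32.
Hallvard is living and takes 1/32.
Hakon is living and takes 1/4.

Dagny 1/4; Hakon 1/4; Hallvard 1/32; Liv 1/4; Magnus 1/32; Ragna 1/32; Tove 1/8; Ylva 1/32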